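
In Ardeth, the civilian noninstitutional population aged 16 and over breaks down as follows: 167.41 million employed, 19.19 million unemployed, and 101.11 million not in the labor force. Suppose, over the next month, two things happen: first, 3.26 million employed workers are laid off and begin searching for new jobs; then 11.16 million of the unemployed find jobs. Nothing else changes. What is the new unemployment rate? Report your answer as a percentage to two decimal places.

Initially, labor force = 167.41 + 19.19 = 186.60 million, so u = 19.19/186.60 = 10.28%.
After the first change, employed falls and unemployed rises by 3.26; labor force unchanged → E = 164.15, U = 22.45, labor force = 186.60 million.
After the second change, unemployed falls and employed rises by 11.16; labor force unchanged → E = 175.31, U = 11.29, labor force = 186.60 million.
New unemployment rate = 11.29 / 186.60 = 6.05%.

New unemployment rate ≈ 6.05%.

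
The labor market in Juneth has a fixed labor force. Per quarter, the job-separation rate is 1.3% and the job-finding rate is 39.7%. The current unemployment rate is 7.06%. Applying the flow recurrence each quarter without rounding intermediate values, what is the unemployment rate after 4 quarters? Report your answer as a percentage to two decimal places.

Unemployment rate after four quarters ≈ 3.64%.

With a fixed labor force, u_{t+1} = u_t + s·(1−u_t) − f·u_t = u_t·(1−s−f) + s.
Here 1−s−f = 0.590 and s = 0.013.
u_1 = 0.070600 × 0.590 + 0.013 = 0.054654.
u_2 = 0.054654 × 0.590 + 0.013 = 0.045246.
u_3 = 0.045246 × 0.590 + 0.013 = 0.039695.
u_4 = 0.039695 × 0.590 + 0.013 = 0.036420.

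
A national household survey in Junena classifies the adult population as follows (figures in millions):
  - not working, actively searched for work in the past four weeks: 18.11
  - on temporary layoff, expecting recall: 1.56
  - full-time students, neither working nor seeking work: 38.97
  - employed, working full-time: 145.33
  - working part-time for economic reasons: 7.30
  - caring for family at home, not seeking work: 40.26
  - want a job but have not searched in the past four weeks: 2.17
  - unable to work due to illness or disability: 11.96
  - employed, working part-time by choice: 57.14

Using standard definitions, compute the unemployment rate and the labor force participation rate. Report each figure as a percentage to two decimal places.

Unemployment rate ≈ 8.57%; labor force participation rate ≈ 71.08%.

Employed = 145.33 + 7.30 + 57.14 = 209.77 million (anyone who worked, including part-time for economic reasons, counts as employed).
Unemployed = 18.11 + 1.56 = 19.67 million (jobless and actively searching, or on temporary layoff).
Labor force = 209.77 + 19.67 = 229.44 million.
Not in labor force = 38.97 + 40.26 + 2.17 + 11.96 = 93.36 million (those not working and not actively searching are outside the labor force — including those who want a job but have given up searching).
Civilian working-age population = 229.44 + 93.36 = 322.80 million.
Unemployment rate = 19.67 / 229.44 = 8.57%.
Labor force participation rate = 229.44 / 322.80 = 71.08%.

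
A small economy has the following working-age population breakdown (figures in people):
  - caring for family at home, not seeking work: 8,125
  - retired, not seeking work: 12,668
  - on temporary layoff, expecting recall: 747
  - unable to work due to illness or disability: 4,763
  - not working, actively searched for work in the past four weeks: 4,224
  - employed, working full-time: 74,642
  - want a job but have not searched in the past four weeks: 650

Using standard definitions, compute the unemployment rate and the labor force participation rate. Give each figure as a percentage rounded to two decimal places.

Unemployment rate ≈ 6.24%; labor force participation rate ≈ 75.24%.

Employed = 74,642.
Unemployed = 747 + 4,224 = 4,971 (jobless and actively searching, or on temporary layoff).
Labor force = 74,642 + 4,971 = 79,613.
Not in labor force = 8,125 + 12,668 + 4,763 + 650 = 26,206 (those not working and not actively searching are outside the labor force — including those who want a job but have given up searching).
Civilian working-age population = 79,613 + 26,206 = 105,819.
Unemployment rate = 4,971 / 79,613 = 6.24%.
Labor force participation rate = 79,613 / 105,819 = 75.24%.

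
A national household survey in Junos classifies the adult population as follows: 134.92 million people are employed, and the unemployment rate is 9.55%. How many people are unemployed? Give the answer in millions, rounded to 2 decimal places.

Let U be the number unemployed. The labor force is E + U, and U/(E+U) = 0.0955.
So U = 0.0955 × 134.92 / (1 − 0.0955) = 12.8849 / 0.9045 ≈ 14.25 million.

About 14.25 million are unemployed.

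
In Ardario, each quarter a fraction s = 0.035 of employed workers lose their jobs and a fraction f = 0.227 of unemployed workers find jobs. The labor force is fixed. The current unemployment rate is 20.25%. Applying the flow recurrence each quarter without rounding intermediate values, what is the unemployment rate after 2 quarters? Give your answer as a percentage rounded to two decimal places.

With a fixed labor force, u_{t+1} = u_t + s·(1−u_t) − f·u_t = u_t·(1−s−f) + s.
Here 1−s−f = 0.738 and s = 0.035.
u_1 = 0.202500 × 0.738 + 0.035 = 0.184445.
u_2 = 0.184445 × 0.738 + 0.035 = 0.171120.

Unemployment rate after two quarters ≈ 17.11%.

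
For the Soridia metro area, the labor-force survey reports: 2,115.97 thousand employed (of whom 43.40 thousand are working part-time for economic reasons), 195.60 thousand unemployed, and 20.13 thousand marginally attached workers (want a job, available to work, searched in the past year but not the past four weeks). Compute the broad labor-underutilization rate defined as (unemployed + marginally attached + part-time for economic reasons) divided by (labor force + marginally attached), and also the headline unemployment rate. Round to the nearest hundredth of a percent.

Labor force = 2,115.97 + 195.60 = 2,311.57 thousand.
Numerator = 195.60 + 20.13 + 43.40 = 259.13 thousand.
Denominator = 2,311.57 + 20.13 = 2,331.70 thousand.
Broad rate = 259.13 / 2,331.70 = 11.11%.
Headline unemployment rate = 195.60 / 2,311.57 = 8.46%.

Broad underutilization rate ≈ 11.11%; headline unemployment rate ≈ 8.46%.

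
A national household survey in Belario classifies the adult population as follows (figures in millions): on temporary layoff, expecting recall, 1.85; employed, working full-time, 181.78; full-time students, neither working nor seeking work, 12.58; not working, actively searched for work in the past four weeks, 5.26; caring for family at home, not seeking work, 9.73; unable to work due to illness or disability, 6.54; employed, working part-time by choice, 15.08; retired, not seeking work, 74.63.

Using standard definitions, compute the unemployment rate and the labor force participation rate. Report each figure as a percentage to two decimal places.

Employed = 181.78 + 15.08 = 196.86 million.
Unemployed = 1.85 + 5.26 = 7.11 million (jobless and actively searching, or on temporary layoff).
Labor force = 196.86 + 7.11 = 203.97 million.
Not in labor force = 12.58 + 9.73 + 6.54 + 74.63 = 103.48 million (those not working and not actively searching are outside the labor force).
Civilian working-age population = 203.97 + 103.48 = 307.45 million.
Unemployment rate = 7.11 / 203.97 = 3.49%.
Labor force participation rate = 203.97 / 307.45 = 66.34%.

Unemployment rate ≈ 3.49%; labor force participation rate ≈ 66.34%.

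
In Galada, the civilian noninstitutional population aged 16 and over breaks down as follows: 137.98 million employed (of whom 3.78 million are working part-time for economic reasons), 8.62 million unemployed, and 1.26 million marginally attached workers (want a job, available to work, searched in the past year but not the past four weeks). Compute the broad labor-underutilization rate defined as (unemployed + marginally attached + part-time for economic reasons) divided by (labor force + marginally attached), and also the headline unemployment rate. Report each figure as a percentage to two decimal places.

Broad underutilization rate ≈ 9.24%; headline unemployment rate ≈ 5.88%.

Labor force = 137.98 + 8.62 = 146.60 million.
Numerator = 8.62 + 1.26 + 3.78 = 13.66 million.
Denominator = 146.60 + 1.26 = 147.86 million.
Broad rate = 13.66 / 147.86 = 9.24%.
Headline unemployment rate = 8.62 / 146.60 = 5.88%.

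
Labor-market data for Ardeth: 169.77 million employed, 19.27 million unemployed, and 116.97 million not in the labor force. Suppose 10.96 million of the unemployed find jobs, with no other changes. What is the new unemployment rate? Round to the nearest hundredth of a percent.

Initially, labor force = 169.77 + 19.27 = 189.04 million, so u = 19.27/189.04 = 10.19%.
After the change, unemployed falls and employed rises by 10.96; labor force unchanged → E = 180.73, U = 8.31, labor force = 189.04 million.
New unemployment rate = 8.31 / 189.04 = 4.40%.

New unemployment rate ≈ 4.40%.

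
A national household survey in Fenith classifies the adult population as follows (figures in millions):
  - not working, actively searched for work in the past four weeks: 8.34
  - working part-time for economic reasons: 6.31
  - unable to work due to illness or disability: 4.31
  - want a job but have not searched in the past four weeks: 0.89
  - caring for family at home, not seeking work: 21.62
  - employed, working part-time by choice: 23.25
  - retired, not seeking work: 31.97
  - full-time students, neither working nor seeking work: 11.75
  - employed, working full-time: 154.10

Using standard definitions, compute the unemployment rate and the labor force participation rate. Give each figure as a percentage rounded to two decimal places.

Employed = 6.31 + 23.25 + 154.10 = 183.66 million (anyone who worked, including part-time for economic reasons, counts as employed).
Unemployed = 8.34 million.
Labor force = 183.66 + 8.34 = 192.00 million.
Not in labor force = 4.31 + 0.89 + 21.62 + 31.97 + 11.75 = 70.54 million (those not working and not actively searching are outside the labor force — including those who want a job but have given up searching).
Civilian working-age population = 192.00 + 70.54 = 262.54 million.
Unemployment rate = 8.34 / 192.00 = 4.34%.
Labor force participation rate = 192.00 / 262.54 = 73.13%.

Unemployment rate ≈ 4.34%; labor force participation rate ≈ 73.13%.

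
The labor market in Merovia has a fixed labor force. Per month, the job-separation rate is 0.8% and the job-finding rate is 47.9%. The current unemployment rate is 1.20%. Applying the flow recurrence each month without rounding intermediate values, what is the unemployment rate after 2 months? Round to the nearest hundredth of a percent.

With a fixed labor force, u_{t+1} = u_t + s·(1−u_t) − f·u_t = u_t·(1−s−f) + s.
Here 1−s−f = 0.513 and s = 0.008.
u_1 = 0.012000 × 0.513 + 0.008 = 0.014156.
u_2 = 0.014156 × 0.513 + 0.008 = 0.015262.

Unemployment rate after two months ≈ 1.53%.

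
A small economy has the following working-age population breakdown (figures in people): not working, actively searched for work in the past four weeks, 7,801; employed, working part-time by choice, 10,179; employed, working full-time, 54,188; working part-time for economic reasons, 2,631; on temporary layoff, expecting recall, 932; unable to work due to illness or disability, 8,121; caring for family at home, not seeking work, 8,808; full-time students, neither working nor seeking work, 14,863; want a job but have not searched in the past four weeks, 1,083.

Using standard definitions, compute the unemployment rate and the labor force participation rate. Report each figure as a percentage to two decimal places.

Employed = 10,179 + 54,188 + 2,631 = 66,998 (anyone who worked, including part-time for economic reasons, counts as employed).
Unemployed = 7,801 + 932 = 8,733 (jobless and actively searching, or on temporary layoff).
Labor force = 66,998 + 8,733 = 75,731.
Not in labor force = 8,121 + 8,808 + 14,863 + 1,083 = 32,875 (those not working and not actively searching are outside the labor force — including those who want a job but have given up searching).
Civilian working-age population = 75,731 + 32,875 = 108,606.
Unemployment rate = 8,733 / 75,731 = 11.53%.
Labor force participation rate = 75,731 / 108,606 = 69.73%.

Unemployment rate ≈ 11.53%; labor force participation rate ≈ 69.73%.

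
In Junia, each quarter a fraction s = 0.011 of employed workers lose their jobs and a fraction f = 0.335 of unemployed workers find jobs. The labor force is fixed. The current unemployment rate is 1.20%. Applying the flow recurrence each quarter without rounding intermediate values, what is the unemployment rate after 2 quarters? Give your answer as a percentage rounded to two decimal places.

Unemployment rate after two quarters ≈ 2.33%.

With a fixed labor force, u_{t+1} = u_t + s·(1−u_t) − f·u_t = u_t·(1−s−f) + s.
Here 1−s−f = 0.654 and s = 0.011.
u_1 = 0.012000 × 0.654 + 0.011 = 0.018848.
u_2 = 0.018848 × 0.654 + 0.011 = 0.023327.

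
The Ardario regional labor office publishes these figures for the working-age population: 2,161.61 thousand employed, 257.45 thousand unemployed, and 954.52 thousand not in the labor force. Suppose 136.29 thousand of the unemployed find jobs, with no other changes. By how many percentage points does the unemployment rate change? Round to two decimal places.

Initially, labor force = 2,161.61 + 257.45 = 2,419.06 thousand, so u = 257.45/2,419.06 = 10.64%.
After the change, unemployed falls and employed rises by 136.29; labor force unchanged → E = 2,297.90, U = 121.16, labor force = 2,419.06 thousand.
New unemployment rate = 121.16 / 2,419.06 = 5.01%.
Change = 5.01% − 10.64% = −5.63 percentage points.

The unemployment rate changes by −5.63 percentage points.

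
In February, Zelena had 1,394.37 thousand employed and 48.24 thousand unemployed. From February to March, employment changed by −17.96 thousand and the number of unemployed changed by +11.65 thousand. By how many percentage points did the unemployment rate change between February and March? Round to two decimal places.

February: labor force = 1,394.37 + 48.24 = 1,442.61; u = 48.24/1,442.61 = 3.34%.
March: labor force = 1,376.41 + 59.89 = 1,436.30; u = 59.89/1,436.30 = 4.17%.
Change = 4.17% − 3.34% = +0.83 pp.

The unemployment rate changed by +0.83 percentage points.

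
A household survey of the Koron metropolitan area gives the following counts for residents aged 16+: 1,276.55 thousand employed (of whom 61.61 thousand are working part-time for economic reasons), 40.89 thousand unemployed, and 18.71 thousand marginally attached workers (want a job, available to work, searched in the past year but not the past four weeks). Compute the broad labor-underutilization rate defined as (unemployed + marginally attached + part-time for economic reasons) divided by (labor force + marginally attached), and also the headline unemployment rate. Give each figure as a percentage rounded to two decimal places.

Broad underutilization rate ≈ 9.07%; headline unemployment rate ≈ 3.10%.

Labor force = 1,276.55 + 40.89 = 1,317.44 thousand.
Numerator = 40.89 + 18.71 + 61.61 = 121.21 thousand.
Denominator = 1,317.44 + 18.71 = 1,336.15 thousand.
Broad rate = 121.21 / 1,336.15 = 9.07%.
Headline unemployment rate = 40.89 / 1,317.44 = 3.10%.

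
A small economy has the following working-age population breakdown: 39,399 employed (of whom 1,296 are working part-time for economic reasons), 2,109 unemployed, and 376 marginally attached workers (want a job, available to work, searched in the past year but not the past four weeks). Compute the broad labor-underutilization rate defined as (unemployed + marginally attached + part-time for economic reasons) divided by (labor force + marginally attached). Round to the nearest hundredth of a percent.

Labor force = 39,399 + 2,109 = 41,508.
Numerator = 2,109 + 376 + 1,296 = 3,781.
Denominator = 41,508 + 376 = 41,884.
Broad rate = 3,781 / 41,884 = 9.03%.

Broad underutilization rate ≈ 9.03%.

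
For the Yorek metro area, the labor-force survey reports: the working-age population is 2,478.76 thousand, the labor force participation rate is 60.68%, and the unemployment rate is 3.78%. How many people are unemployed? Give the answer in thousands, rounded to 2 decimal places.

Labor force = 0.6068 × 2,478.76 = 1,504.11 thousand.
Unemployed = 0.0378 × 1,504.11 ≈ 56.86 thousand.

About 56.86 thousand are unemployed.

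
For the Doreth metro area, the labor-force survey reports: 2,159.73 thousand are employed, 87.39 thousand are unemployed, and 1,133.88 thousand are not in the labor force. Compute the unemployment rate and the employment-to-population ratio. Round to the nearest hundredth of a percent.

Labor force = employed + unemployed = 2,159.73 + 87.39 = 2,247.12 thousand.
Working-age population = 2,247.12 + 1,133.88 = 3,381.00 thousand.
Unemployment rate = 87.39 / 2,247.12 = 3.89%.
Employment-population ratio = 2,159.73 / 3,381.00 = 63.88%.

Unemployment rate ≈ 3.89%; employment-population ratio ≈ 63.88%.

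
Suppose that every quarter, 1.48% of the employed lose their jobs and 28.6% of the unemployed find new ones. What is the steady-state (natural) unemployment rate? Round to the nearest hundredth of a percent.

At steady state the flows balance: s·E = f·U, so U/(E+U) = s/(s+f).
u* = 1.48 / (1.48 + 28.6) = 1.48 / 30.08 = 4.92%.

Steady-state unemployment rate ≈ 4.92%.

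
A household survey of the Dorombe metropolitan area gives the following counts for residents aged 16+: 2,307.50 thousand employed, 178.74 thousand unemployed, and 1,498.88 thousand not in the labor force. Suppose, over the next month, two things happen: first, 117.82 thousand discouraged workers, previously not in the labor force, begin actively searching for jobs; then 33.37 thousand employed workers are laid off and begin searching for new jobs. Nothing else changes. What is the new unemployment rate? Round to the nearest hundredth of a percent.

Initially, labor force = 2,307.50 + 178.74 = 2,486.24 thousand, so u = 178.74/2,486.24 = 7.19%.
After the first change, unemployed and labor force both rise by 117.82 → E = 2,307.50, U = 296.56, labor force = 2,604.06 thousand.
After the second change, employed falls and unemployed rises by 33.37; labor force unchanged → E = 2,274.13, U = 329.93, labor force = 2,604.06 thousand.
New unemployment rate = 329.93 / 2,604.06 = 12.67%.

New unemployment rate ≈ 12.67%.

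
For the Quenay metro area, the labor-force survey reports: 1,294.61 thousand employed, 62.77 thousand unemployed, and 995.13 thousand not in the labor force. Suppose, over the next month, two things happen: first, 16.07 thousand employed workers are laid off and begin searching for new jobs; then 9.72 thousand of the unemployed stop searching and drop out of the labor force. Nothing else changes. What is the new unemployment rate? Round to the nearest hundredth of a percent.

New unemployment rate ≈ 5.13%.

Initially, labor force = 1,294.61 + 62.77 = 1,357.38 thousand, so u = 62.77/1,357.38 = 4.62%.
After the first change, employed falls and unemployed rises by 16.07; labor force unchanged → E = 1,278.54, U = 78.84, labor force = 1,357.38 thousand.
After the second change, unemployed and labor force both fall by 9.72 → E = 1,278.54, U = 69.12, labor force = 1,347.66 thousand.
New unemployment rate = 69.12 / 1,347.66 = 5.13%.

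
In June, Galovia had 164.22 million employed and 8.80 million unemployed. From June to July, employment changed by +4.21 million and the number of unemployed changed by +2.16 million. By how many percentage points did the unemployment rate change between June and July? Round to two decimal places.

The unemployment rate changed by +1.02 percentage points.

June: labor force = 164.22 + 8.80 = 173.02; u = 8.80/173.02 = 5.09%.
July: labor force = 168.43 + 10.96 = 179.39; u = 10.96/179.39 = 6.11%.
Change = 6.11% − 5.09% = +1.02 pp.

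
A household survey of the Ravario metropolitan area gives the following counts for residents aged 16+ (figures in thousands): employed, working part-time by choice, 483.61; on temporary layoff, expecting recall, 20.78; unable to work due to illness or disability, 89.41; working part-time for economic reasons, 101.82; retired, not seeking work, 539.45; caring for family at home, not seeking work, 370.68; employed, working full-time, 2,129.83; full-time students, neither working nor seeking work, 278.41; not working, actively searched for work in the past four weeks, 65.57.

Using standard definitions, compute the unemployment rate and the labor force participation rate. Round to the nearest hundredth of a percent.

Unemployment rate ≈ 3.08%; labor force participation rate ≈ 68.67%.

Employed = 483.61 + 101.82 + 2,129.83 = 2,715.26 thousand (anyone who worked, including part-time for economic reasons, counts as employed).
Unemployed = 20.78 + 65.57 = 86.35 thousand (jobless and actively searching, or on temporary layoff).
Labor force = 2,715.26 + 86.35 = 2,801.61 thousand.
Not in labor force = 89.41 + 539.45 + 370.68 + 278.41 = 1,277.95 thousand (those not working and not actively searching are outside the labor force).
Civilian working-age population = 2,801.61 + 1,277.95 = 4,079.56 thousand.
Unemployment rate = 86.35 / 2,801.61 = 3.08%.
Labor force participation rate = 2,801.61 / 4,079.56 = 68.67%.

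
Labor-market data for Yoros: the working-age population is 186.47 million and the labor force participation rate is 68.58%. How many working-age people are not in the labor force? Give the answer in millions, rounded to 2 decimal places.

Share not in the labor force = 1 − 0.6858 = 0.3142.
Not in labor force = 0.3142 × 186.47 ≈ 58.59 million.

About 58.59 million are not in the labor force.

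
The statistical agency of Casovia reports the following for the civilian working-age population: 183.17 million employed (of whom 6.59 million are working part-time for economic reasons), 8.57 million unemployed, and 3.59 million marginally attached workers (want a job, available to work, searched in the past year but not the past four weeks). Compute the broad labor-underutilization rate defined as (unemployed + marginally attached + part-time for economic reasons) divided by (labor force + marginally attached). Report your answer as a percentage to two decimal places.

Broad underutilization rate ≈ 9.60%.

Labor force = 183.17 + 8.57 = 191.74 million.
Numerator = 8.57 + 3.59 + 6.59 = 18.75 million.
Denominator = 191.74 + 3.59 = 195.33 million.
Broad rate = 18.75 / 195.33 = 9.60%.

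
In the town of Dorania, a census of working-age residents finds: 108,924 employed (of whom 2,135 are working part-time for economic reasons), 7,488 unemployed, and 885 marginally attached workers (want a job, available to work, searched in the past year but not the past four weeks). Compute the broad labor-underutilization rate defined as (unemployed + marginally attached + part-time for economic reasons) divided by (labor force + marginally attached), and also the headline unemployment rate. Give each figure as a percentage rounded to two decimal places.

Broad underutilization rate ≈ 8.96%; headline unemployment rate ≈ 6.43%.

Labor force = 108,924 + 7,488 = 116,412.
Numerator = 7,488 + 885 + 2,135 = 10,508.
Denominator = 116,412 + 885 = 117,297.
Broad rate = 10,508 / 117,297 = 8.96%.
Headline unemployment rate = 7,488 / 116,412 = 6.43%.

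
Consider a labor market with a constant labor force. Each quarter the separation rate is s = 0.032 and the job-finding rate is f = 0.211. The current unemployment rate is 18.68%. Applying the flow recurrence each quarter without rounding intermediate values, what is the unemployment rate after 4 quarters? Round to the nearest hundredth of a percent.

With a fixed labor force, u_{t+1} = u_t + s·(1−u_t) − f·u_t = u_t·(1−s−f) + s.
Here 1−s−f = 0.757 and s = 0.032.
u_1 = 0.186800 × 0.757 + 0.032 = 0.173408.
u_2 = 0.173408 × 0.757 + 0.032 = 0.163270.
u_3 = 0.163270 × 0.757 + 0.032 = 0.155595.
u_4 = 0.155595 × 0.757 + 0.032 = 0.149785.

Unemployment rate after four quarters ≈ 14.98%.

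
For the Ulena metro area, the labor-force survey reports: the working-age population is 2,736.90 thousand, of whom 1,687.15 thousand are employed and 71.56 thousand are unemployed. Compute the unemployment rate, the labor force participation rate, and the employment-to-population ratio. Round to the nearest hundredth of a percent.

Labor force = employed + unemployed = 1,687.15 + 71.56 = 1,758.71 thousand.
Unemployment rate = 71.56 / 1,758.71 = 4.07%.
Labor force participation rate = 1,758.71 / 2,736.90 = 64.26%.
Employment-population ratio = 1,687.15 / 2,736.90 = 61.64%.

Unemployment rate ≈ 4.07%; labor force participation rate ≈ 64.26%; employment-population ratio ≈ 61.64%.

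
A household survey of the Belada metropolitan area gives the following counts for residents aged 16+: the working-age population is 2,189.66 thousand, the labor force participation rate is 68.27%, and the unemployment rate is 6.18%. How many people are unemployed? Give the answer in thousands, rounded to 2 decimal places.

Labor force = 0.6827 × 2,189.66 = 1,494.88 thousand.
Unemployed = 0.0618 × 1,494.88 ≈ 92.38 thousand.

About 92.38 thousand are unemployed.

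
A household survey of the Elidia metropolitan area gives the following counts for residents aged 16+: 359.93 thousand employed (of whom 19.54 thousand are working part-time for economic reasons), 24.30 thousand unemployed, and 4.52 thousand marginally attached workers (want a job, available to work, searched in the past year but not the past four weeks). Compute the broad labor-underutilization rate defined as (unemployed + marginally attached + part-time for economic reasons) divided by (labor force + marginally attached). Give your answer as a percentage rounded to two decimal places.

Labor force = 359.93 + 24.30 = 384.23 thousand.
Numerator = 24.30 + 4.52 + 19.54 = 48.36 thousand.
Denominator = 384.23 + 4.52 = 388.75 thousand.
Broad rate = 48.36 / 388.75 = 12.44%.

Broad underutilization rate ≈ 12.44%.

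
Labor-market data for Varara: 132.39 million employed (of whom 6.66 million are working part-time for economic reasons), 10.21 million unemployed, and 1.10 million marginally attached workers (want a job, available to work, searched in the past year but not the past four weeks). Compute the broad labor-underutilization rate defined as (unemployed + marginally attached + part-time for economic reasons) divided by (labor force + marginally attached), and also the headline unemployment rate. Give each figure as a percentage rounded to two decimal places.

Labor force = 132.39 + 10.21 = 142.60 million.
Numerator = 10.21 + 1.10 + 6.66 = 17.97 million.
Denominator = 142.60 + 1.10 = 143.70 million.
Broad rate = 17.97 / 143.70 = 12.51%.
Headline unemployment rate = 10.21 / 142.60 = 7.16%.

Broad underutilization rate ≈ 12.51%; headline unemployment rate ≈ 7.16%.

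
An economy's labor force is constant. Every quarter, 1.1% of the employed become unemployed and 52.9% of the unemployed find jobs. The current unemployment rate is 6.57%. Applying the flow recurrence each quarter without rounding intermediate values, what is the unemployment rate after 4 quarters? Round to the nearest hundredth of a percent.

Unemployment rate after four quarters ≈ 2.24%.

With a fixed labor force, u_{t+1} = u_t + s·(1−u_t) − f·u_t = u_t·(1−s−f) + s.
Here 1−s−f = 0.460 and s = 0.011.
u_1 = 0.065700 × 0.460 + 0.011 = 0.041222.
u_2 = 0.041222 × 0.460 + 0.011 = 0.029962.
u_3 = 0.029962 × 0.460 + 0.011 = 0.024783.
u_4 = 0.024783 × 0.460 + 0.011 = 0.022400.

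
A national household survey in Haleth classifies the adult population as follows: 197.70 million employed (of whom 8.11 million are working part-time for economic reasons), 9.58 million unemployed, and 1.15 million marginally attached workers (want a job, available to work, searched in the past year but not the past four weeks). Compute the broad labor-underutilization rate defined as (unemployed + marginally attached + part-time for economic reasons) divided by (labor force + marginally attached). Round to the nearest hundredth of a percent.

Labor force = 197.70 + 9.58 = 207.28 million.
Numerator = 9.58 + 1.15 + 8.11 = 18.84 million.
Denominator = 207.28 + 1.15 = 208.43 million.
Broad rate = 18.84 / 208.43 = 9.04%.

Broad underutilization rate ≈ 9.04%.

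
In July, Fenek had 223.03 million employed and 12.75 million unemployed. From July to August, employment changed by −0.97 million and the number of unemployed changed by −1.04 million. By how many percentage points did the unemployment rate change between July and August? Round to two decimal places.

July: labor force = 223.03 + 12.75 = 235.78; u = 12.75/235.78 = 5.41%.
August: labor force = 222.06 + 11.71 = 233.77; u = 11.71/233.77 = 5.01%.
Change = 5.01% − 5.41% = −0.40 pp.

The unemployment rate changed by −0.40 percentage points.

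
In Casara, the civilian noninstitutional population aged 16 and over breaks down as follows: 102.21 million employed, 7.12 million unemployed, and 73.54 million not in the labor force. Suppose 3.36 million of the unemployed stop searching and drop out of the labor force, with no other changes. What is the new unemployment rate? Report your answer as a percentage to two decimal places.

Initially, labor force = 102.21 + 7.12 = 109.33 million, so u = 7.12/109.33 = 6.51%.
After the change, unemployed and labor force both fall by 3.36 → E = 102.21, U = 3.76, labor force = 105.97 million.
New unemployment rate = 3.76 / 105.97 = 3.55%.

New unemployment rate ≈ 3.55%.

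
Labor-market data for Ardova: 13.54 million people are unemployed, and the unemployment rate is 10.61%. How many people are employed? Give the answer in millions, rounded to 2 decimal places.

Labor force = U / u = 13.54 / 0.1061 ≈ 127.62 million.
Employed = labor force − unemployed = 127.62 − 13.54 = 114.08 million.

About 114.08 million are employed.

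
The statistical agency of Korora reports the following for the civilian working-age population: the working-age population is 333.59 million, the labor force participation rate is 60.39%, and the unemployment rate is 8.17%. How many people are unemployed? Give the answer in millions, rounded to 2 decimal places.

Labor force = 0.6039 × 333.59 = 201.46 million.
Unemployed = 0.0817 × 201.46 ≈ 16.46 million.

About 16.46 million are unemployed.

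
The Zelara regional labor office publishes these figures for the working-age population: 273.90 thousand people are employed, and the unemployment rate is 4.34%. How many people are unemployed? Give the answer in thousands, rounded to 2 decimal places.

Let U be the number unemployed. The labor force is E + U, and U/(E+U) = 0.0434.
So U = 0.0434 × 273.90 / (1 − 0.0434) = 11.8873 / 0.9566 ≈ 12.43 thousand.

About 12.43 thousand are unemployed.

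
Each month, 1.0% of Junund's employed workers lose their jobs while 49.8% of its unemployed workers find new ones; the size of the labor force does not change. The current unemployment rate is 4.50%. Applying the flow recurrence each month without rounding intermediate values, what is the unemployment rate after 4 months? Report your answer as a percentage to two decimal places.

Unemployment rate after four months ≈ 2.12%.

With a fixed labor force, u_{t+1} = u_t + s·(1−u_t) − f·u_t = u_t·(1−s−f) + s.
Here 1−s−f = 0.492 and s = 0.010.
u_1 = 0.045000 × 0.492 + 0.010 = 0.032140.
u_2 = 0.032140 × 0.492 + 0.010 = 0.025813.
u_3 = 0.025813 × 0.492 + 0.010 = 0.022700.
u_4 = 0.022700 × 0.492 + 0.010 = 0.021168.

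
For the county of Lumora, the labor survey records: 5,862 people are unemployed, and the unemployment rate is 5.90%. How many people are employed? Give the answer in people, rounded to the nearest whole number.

Labor force = U / u = 5,862 / 0.0590 ≈ 99,356.
Employed = labor force − unemployed = 99,356 − 5,862 = 93,494.

About 93,494 are employed.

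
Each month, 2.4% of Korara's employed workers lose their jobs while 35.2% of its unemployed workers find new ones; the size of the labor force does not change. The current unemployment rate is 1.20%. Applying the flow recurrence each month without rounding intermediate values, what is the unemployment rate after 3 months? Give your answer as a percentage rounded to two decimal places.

With a fixed labor force, u_{t+1} = u_t + s·(1−u_t) − f·u_t = u_t·(1−s−f) + s.
Here 1−s−f = 0.624 and s = 0.024.
u_1 = 0.012000 × 0.624 + 0.024 = 0.031488.
u_2 = 0.031488 × 0.624 + 0.024 = 0.043649.
u_3 = 0.043649 × 0.624 + 0.024 = 0.051237.

Unemployment rate after three months ≈ 5.12%.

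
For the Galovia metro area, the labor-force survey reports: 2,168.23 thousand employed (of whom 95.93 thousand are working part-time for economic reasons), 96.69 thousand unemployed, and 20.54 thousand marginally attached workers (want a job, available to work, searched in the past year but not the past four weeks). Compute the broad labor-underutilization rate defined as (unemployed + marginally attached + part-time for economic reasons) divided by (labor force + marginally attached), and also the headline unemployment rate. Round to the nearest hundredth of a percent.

Broad underutilization rate ≈ 9.33%; headline unemployment rate ≈ 4.27%.

Labor force = 2,168.23 + 96.69 = 2,264.92 thousand.
Numerator = 96.69 + 20.54 + 95.93 = 213.16 thousand.
Denominator = 2,264.92 + 20.54 = 2,285.46 thousand.
Broad rate = 213.16 / 2,285.46 = 9.33%.
Headline unemployment rate = 96.69 / 2,264.92 = 4.27%.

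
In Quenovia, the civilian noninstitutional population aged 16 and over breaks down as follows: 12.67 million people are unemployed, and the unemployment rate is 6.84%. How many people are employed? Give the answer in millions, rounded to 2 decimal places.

About 172.56 million are employed.

Labor force = U / u = 12.67 / 0.0684 ≈ 185.23 million.
Employed = labor force − unemployed = 185.23 − 12.67 = 172.56 million.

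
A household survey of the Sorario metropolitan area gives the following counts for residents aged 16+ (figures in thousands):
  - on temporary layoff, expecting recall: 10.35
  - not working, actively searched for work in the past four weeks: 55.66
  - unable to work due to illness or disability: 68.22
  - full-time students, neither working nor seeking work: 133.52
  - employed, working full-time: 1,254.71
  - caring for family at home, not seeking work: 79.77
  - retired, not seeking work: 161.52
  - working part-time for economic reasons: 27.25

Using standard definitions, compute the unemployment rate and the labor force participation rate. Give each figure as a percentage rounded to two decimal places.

Unemployment rate ≈ 4.90%; labor force participation rate ≈ 75.26%.

Employed = 1,254.71 + 27.25 = 1,281.96 thousand (anyone who worked, including part-time for economic reasons, counts as employed).
Unemployed = 10.35 + 55.66 = 66.01 thousand (jobless and actively searching, or on temporary layoff).
Labor force = 1,281.96 + 66.01 = 1,347.97 thousand.
Not in labor force = 68.22 + 133.52 + 79.77 + 161.52 = 443.03 thousand (those not working and not actively searching are outside the labor force).
Civilian working-age population = 1,347.97 + 443.03 = 1,791.00 thousand.
Unemployment rate = 66.01 / 1,347.97 = 4.90%.
Labor force participation rate = 1,347.97 / 1,791.00 = 75.26%.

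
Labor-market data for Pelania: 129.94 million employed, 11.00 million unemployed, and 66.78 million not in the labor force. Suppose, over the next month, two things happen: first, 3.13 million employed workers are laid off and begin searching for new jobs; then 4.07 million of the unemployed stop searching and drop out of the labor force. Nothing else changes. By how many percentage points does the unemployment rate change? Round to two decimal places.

The unemployment rate changes by −0.45 percentage points.

Initially, labor force = 129.94 + 11.00 = 140.94 million, so u = 11.00/140.94 = 7.80%.
After the first change, employed falls and unemployed rises by 3.13; labor force unchanged → E = 126.81, U = 14.13, labor force = 140.94 million.
After the second change, unemployed and labor force both fall by 4.07 → E = 126.81, U = 10.06, labor force = 136.87 million.
New unemployment rate = 10.06 / 136.87 = 7.35%.
Change = 7.35% − 7.80% = −0.45 percentage points.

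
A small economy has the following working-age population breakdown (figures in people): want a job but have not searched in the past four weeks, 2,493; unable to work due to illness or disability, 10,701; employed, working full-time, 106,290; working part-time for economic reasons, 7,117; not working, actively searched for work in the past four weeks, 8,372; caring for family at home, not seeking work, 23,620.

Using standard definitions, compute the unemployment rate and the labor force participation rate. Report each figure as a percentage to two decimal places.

Unemployment rate ≈ 6.87%; labor force participation rate ≈ 76.79%.

Employed = 106,290 + 7,117 = 113,407 (anyone who worked, including part-time for economic reasons, counts as employed).
Unemployed = 8,372.
Labor force = 113,407 + 8,372 = 121,779.
Not in labor force = 2,493 + 10,701 + 23,620 = 36,814 (those not working and not actively searching are outside the labor force — including those who want a job but have given up searching).
Civilian working-age population = 121,779 + 36,814 = 158,593.
Unemployment rate = 8,372 / 121,779 = 6.87%.
Labor force participation rate = 121,779 / 158,593 = 76.79%.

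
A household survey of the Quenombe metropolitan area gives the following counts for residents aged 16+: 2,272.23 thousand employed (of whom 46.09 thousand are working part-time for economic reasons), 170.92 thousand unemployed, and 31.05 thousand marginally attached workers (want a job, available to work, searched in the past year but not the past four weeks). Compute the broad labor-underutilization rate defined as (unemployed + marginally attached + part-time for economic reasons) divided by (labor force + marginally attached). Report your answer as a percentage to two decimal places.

Broad underutilization rate ≈ 10.03%.

Labor force = 2,272.23 + 170.92 = 2,443.15 thousand.
Numerator = 170.92 + 31.05 + 46.09 = 248.06 thousand.
Denominator = 2,443.15 + 31.05 = 2,474.20 thousand.
Broad rate = 248.06 / 2,474.20 = 10.03%.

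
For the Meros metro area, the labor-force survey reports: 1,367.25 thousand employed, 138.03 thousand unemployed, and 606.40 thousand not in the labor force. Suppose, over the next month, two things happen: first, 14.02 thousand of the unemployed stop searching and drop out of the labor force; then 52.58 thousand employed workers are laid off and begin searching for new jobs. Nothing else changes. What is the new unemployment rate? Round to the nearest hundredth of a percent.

New unemployment rate ≈ 11.84%.

Initially, labor force = 1,367.25 + 138.03 = 1,505.28 thousand, so u = 138.03/1,505.28 = 9.17%.
After the first change, unemployed and labor force both fall by 14.02 → E = 1,367.25, U = 124.01, labor force = 1,491.26 thousand.
After the second change, employed falls and unemployed rises by 52.58; labor force unchanged → E = 1,314.67, U = 176.59, labor force = 1,491.26 thousand.
New unemployment rate = 176.59 / 1,491.26 = 11.84%.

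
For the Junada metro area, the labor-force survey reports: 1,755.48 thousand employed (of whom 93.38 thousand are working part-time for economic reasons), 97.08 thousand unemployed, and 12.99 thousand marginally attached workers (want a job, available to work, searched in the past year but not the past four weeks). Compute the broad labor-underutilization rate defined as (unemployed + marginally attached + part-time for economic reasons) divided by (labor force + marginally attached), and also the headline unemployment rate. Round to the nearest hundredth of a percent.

Labor force = 1,755.48 + 97.08 = 1,852.56 thousand.
Numerator = 97.08 + 12.99 + 93.38 = 203.45 thousand.
Denominator = 1,852.56 + 12.99 = 1,865.55 thousand.
Broad rate = 203.45 / 1,865.55 = 10.91%.
Headline unemployment rate = 97.08 / 1,852.56 = 5.24%.

Broad underutilization rate ≈ 10.91%; headline unemployment rate ≈ 5.24%.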